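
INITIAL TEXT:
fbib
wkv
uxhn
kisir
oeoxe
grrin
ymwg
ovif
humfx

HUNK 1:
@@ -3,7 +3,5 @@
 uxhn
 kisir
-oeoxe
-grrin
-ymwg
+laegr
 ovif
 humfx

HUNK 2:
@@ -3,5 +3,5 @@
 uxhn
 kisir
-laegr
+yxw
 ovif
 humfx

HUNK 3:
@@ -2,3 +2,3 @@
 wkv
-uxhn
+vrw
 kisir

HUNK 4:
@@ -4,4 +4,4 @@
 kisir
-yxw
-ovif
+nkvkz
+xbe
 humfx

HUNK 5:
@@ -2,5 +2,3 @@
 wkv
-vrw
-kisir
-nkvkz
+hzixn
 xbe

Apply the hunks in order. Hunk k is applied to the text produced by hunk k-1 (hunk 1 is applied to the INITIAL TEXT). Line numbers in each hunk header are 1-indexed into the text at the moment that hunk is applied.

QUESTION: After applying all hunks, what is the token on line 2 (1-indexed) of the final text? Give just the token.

Hunk 1: at line 3 remove [oeoxe,grrin,ymwg] add [laegr] -> 7 lines: fbib wkv uxhn kisir laegr ovif humfx
Hunk 2: at line 3 remove [laegr] add [yxw] -> 7 lines: fbib wkv uxhn kisir yxw ovif humfx
Hunk 3: at line 2 remove [uxhn] add [vrw] -> 7 lines: fbib wkv vrw kisir yxw ovif humfx
Hunk 4: at line 4 remove [yxw,ovif] add [nkvkz,xbe] -> 7 lines: fbib wkv vrw kisir nkvkz xbe humfx
Hunk 5: at line 2 remove [vrw,kisir,nkvkz] add [hzixn] -> 5 lines: fbib wkv hzixn xbe humfx
Final line 2: wkv

Answer: wkv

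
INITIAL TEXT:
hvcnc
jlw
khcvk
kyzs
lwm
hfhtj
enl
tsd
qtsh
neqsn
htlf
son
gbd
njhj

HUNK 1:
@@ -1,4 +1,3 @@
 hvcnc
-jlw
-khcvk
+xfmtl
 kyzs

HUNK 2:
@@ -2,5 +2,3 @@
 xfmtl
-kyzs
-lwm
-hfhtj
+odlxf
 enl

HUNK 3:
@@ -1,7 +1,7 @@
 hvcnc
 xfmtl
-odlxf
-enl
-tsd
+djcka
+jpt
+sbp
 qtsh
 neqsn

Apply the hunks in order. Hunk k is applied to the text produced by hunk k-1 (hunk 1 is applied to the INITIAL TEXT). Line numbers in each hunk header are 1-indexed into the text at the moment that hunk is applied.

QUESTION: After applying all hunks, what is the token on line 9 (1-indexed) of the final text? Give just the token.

Answer: son

Derivation:
Hunk 1: at line 1 remove [jlw,khcvk] add [xfmtl] -> 13 lines: hvcnc xfmtl kyzs lwm hfhtj enl tsd qtsh neqsn htlf son gbd njhj
Hunk 2: at line 2 remove [kyzs,lwm,hfhtj] add [odlxf] -> 11 lines: hvcnc xfmtl odlxf enl tsd qtsh neqsn htlf son gbd njhj
Hunk 3: at line 1 remove [odlxf,enl,tsd] add [djcka,jpt,sbp] -> 11 lines: hvcnc xfmtl djcka jpt sbp qtsh neqsn htlf son gbd njhj
Final line 9: son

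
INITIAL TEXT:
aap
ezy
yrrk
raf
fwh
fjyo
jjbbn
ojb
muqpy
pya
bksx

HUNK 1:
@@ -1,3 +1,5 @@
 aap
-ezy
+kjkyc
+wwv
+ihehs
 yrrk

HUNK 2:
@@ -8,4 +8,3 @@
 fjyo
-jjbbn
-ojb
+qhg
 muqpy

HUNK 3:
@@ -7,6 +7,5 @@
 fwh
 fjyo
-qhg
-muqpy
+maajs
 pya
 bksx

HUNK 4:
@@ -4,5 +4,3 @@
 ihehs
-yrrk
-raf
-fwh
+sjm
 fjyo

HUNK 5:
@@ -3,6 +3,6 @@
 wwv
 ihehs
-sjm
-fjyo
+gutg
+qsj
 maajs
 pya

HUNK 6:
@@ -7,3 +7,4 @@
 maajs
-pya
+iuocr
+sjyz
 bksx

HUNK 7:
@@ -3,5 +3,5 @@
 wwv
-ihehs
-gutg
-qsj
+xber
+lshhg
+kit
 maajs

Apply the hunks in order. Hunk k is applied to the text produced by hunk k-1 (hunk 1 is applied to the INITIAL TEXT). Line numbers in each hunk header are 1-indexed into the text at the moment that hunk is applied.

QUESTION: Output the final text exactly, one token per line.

Hunk 1: at line 1 remove [ezy] add [kjkyc,wwv,ihehs] -> 13 lines: aap kjkyc wwv ihehs yrrk raf fwh fjyo jjbbn ojb muqpy pya bksx
Hunk 2: at line 8 remove [jjbbn,ojb] add [qhg] -> 12 lines: aap kjkyc wwv ihehs yrrk raf fwh fjyo qhg muqpy pya bksx
Hunk 3: at line 7 remove [qhg,muqpy] add [maajs] -> 11 lines: aap kjkyc wwv ihehs yrrk raf fwh fjyo maajs pya bksx
Hunk 4: at line 4 remove [yrrk,raf,fwh] add [sjm] -> 9 lines: aap kjkyc wwv ihehs sjm fjyo maajs pya bksx
Hunk 5: at line 3 remove [sjm,fjyo] add [gutg,qsj] -> 9 lines: aap kjkyc wwv ihehs gutg qsj maajs pya bksx
Hunk 6: at line 7 remove [pya] add [iuocr,sjyz] -> 10 lines: aap kjkyc wwv ihehs gutg qsj maajs iuocr sjyz bksx
Hunk 7: at line 3 remove [ihehs,gutg,qsj] add [xber,lshhg,kit] -> 10 lines: aap kjkyc wwv xber lshhg kit maajs iuocr sjyz bksx

Answer: aap
kjkyc
wwv
xber
lshhg
kit
maajs
iuocr
sjyz
bksx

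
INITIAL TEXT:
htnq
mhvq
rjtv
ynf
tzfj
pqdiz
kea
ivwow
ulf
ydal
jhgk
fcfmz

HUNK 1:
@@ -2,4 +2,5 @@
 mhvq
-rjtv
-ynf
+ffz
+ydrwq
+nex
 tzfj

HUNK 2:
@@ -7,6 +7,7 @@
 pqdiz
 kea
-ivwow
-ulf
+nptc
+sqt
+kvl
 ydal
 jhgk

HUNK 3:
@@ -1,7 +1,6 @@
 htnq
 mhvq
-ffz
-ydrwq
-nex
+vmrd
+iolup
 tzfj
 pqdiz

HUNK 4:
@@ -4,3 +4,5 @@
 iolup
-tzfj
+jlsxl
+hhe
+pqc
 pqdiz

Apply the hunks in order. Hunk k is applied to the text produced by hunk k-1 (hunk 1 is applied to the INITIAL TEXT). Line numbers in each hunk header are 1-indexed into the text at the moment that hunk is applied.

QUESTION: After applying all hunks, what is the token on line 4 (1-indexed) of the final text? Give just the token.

Answer: iolup

Derivation:
Hunk 1: at line 2 remove [rjtv,ynf] add [ffz,ydrwq,nex] -> 13 lines: htnq mhvq ffz ydrwq nex tzfj pqdiz kea ivwow ulf ydal jhgk fcfmz
Hunk 2: at line 7 remove [ivwow,ulf] add [nptc,sqt,kvl] -> 14 lines: htnq mhvq ffz ydrwq nex tzfj pqdiz kea nptc sqt kvl ydal jhgk fcfmz
Hunk 3: at line 1 remove [ffz,ydrwq,nex] add [vmrd,iolup] -> 13 lines: htnq mhvq vmrd iolup tzfj pqdiz kea nptc sqt kvl ydal jhgk fcfmz
Hunk 4: at line 4 remove [tzfj] add [jlsxl,hhe,pqc] -> 15 lines: htnq mhvq vmrd iolup jlsxl hhe pqc pqdiz kea nptc sqt kvl ydal jhgk fcfmz
Final line 4: iolup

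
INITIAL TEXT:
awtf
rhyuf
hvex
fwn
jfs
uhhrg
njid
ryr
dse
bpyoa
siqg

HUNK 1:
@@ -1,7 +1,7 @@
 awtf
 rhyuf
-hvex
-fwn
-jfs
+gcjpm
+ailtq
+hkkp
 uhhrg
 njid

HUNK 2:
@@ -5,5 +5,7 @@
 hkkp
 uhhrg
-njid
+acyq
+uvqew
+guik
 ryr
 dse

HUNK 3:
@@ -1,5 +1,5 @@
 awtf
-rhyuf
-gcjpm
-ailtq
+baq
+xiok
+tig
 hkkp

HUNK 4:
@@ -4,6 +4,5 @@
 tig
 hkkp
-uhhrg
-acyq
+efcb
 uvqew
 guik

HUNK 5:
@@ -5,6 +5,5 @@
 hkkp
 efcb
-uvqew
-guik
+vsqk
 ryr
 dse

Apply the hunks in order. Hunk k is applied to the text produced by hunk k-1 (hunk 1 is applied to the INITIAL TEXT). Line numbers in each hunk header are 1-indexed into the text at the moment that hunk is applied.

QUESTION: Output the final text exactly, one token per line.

Hunk 1: at line 1 remove [hvex,fwn,jfs] add [gcjpm,ailtq,hkkp] -> 11 lines: awtf rhyuf gcjpm ailtq hkkp uhhrg njid ryr dse bpyoa siqg
Hunk 2: at line 5 remove [njid] add [acyq,uvqew,guik] -> 13 lines: awtf rhyuf gcjpm ailtq hkkp uhhrg acyq uvqew guik ryr dse bpyoa siqg
Hunk 3: at line 1 remove [rhyuf,gcjpm,ailtq] add [baq,xiok,tig] -> 13 lines: awtf baq xiok tig hkkp uhhrg acyq uvqew guik ryr dse bpyoa siqg
Hunk 4: at line 4 remove [uhhrg,acyq] add [efcb] -> 12 lines: awtf baq xiok tig hkkp efcb uvqew guik ryr dse bpyoa siqg
Hunk 5: at line 5 remove [uvqew,guik] add [vsqk] -> 11 lines: awtf baq xiok tig hkkp efcb vsqk ryr dse bpyoa siqg

Answer: awtf
baq
xiok
tig
hkkp
efcb
vsqk
ryr
dse
bpyoa
siqg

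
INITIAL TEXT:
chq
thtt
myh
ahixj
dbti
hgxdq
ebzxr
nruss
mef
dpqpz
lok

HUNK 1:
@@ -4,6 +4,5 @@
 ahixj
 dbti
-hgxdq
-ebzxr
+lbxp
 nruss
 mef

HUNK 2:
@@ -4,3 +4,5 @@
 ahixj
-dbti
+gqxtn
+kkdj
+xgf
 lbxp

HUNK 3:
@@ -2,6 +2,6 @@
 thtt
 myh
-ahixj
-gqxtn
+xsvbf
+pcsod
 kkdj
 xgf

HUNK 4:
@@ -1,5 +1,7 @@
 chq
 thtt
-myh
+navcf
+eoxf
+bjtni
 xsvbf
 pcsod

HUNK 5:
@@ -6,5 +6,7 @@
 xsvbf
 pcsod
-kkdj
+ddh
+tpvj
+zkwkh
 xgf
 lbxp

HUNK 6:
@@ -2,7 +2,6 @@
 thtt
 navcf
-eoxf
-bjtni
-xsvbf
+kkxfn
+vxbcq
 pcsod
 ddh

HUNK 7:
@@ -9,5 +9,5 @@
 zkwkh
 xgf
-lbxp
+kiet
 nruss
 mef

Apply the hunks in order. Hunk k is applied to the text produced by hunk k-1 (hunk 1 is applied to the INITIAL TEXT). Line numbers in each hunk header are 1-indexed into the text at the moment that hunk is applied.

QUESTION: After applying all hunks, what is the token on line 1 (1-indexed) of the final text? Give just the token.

Answer: chq

Derivation:
Hunk 1: at line 4 remove [hgxdq,ebzxr] add [lbxp] -> 10 lines: chq thtt myh ahixj dbti lbxp nruss mef dpqpz lok
Hunk 2: at line 4 remove [dbti] add [gqxtn,kkdj,xgf] -> 12 lines: chq thtt myh ahixj gqxtn kkdj xgf lbxp nruss mef dpqpz lok
Hunk 3: at line 2 remove [ahixj,gqxtn] add [xsvbf,pcsod] -> 12 lines: chq thtt myh xsvbf pcsod kkdj xgf lbxp nruss mef dpqpz lok
Hunk 4: at line 1 remove [myh] add [navcf,eoxf,bjtni] -> 14 lines: chq thtt navcf eoxf bjtni xsvbf pcsod kkdj xgf lbxp nruss mef dpqpz lok
Hunk 5: at line 6 remove [kkdj] add [ddh,tpvj,zkwkh] -> 16 lines: chq thtt navcf eoxf bjtni xsvbf pcsod ddh tpvj zkwkh xgf lbxp nruss mef dpqpz lok
Hunk 6: at line 2 remove [eoxf,bjtni,xsvbf] add [kkxfn,vxbcq] -> 15 lines: chq thtt navcf kkxfn vxbcq pcsod ddh tpvj zkwkh xgf lbxp nruss mef dpqpz lok
Hunk 7: at line 9 remove [lbxp] add [kiet] -> 15 lines: chq thtt navcf kkxfn vxbcq pcsod ddh tpvj zkwkh xgf kiet nruss mef dpqpz lok
Final line 1: chq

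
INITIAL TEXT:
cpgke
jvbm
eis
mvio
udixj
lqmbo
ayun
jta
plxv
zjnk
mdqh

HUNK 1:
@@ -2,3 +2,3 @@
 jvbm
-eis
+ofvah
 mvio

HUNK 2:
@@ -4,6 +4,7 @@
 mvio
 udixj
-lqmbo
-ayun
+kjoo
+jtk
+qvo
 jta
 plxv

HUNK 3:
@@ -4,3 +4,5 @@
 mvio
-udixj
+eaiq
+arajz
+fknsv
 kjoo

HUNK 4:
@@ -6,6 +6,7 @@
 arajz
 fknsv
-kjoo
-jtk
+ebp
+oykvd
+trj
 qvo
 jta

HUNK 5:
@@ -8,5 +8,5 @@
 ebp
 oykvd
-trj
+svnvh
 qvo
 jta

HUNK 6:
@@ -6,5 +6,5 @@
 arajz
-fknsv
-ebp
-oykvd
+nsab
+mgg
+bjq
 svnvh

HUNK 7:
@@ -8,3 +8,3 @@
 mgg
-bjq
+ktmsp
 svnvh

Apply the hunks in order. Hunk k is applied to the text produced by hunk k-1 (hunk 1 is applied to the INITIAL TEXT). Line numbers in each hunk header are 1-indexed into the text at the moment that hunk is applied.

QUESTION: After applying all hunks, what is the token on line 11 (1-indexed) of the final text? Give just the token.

Answer: qvo

Derivation:
Hunk 1: at line 2 remove [eis] add [ofvah] -> 11 lines: cpgke jvbm ofvah mvio udixj lqmbo ayun jta plxv zjnk mdqh
Hunk 2: at line 4 remove [lqmbo,ayun] add [kjoo,jtk,qvo] -> 12 lines: cpgke jvbm ofvah mvio udixj kjoo jtk qvo jta plxv zjnk mdqh
Hunk 3: at line 4 remove [udixj] add [eaiq,arajz,fknsv] -> 14 lines: cpgke jvbm ofvah mvio eaiq arajz fknsv kjoo jtk qvo jta plxv zjnk mdqh
Hunk 4: at line 6 remove [kjoo,jtk] add [ebp,oykvd,trj] -> 15 lines: cpgke jvbm ofvah mvio eaiq arajz fknsv ebp oykvd trj qvo jta plxv zjnk mdqh
Hunk 5: at line 8 remove [trj] add [svnvh] -> 15 lines: cpgke jvbm ofvah mvio eaiq arajz fknsv ebp oykvd svnvh qvo jta plxv zjnk mdqh
Hunk 6: at line 6 remove [fknsv,ebp,oykvd] add [nsab,mgg,bjq] -> 15 lines: cpgke jvbm ofvah mvio eaiq arajz nsab mgg bjq svnvh qvo jta plxv zjnk mdqh
Hunk 7: at line 8 remove [bjq] add [ktmsp] -> 15 lines: cpgke jvbm ofvah mvio eaiq arajz nsab mgg ktmsp svnvh qvo jta plxv zjnk mdqh
Final line 11: qvo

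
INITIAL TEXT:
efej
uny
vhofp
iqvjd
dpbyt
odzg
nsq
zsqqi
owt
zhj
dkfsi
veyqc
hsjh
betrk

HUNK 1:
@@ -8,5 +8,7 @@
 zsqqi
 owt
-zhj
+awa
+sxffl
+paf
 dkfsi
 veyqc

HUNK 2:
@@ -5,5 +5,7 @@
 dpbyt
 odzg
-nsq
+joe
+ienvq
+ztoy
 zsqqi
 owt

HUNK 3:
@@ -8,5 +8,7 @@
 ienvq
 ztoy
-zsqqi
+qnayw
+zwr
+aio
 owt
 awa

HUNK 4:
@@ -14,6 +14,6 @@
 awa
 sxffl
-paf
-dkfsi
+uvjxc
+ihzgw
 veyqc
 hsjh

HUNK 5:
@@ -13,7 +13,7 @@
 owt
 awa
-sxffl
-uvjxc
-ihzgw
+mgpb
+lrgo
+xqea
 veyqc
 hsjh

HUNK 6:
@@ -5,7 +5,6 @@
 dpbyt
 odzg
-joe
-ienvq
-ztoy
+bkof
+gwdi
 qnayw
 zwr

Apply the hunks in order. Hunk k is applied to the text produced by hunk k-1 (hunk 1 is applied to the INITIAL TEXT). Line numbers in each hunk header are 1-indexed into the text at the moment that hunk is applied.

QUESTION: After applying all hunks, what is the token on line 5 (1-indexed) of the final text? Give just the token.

Hunk 1: at line 8 remove [zhj] add [awa,sxffl,paf] -> 16 lines: efej uny vhofp iqvjd dpbyt odzg nsq zsqqi owt awa sxffl paf dkfsi veyqc hsjh betrk
Hunk 2: at line 5 remove [nsq] add [joe,ienvq,ztoy] -> 18 lines: efej uny vhofp iqvjd dpbyt odzg joe ienvq ztoy zsqqi owt awa sxffl paf dkfsi veyqc hsjh betrk
Hunk 3: at line 8 remove [zsqqi] add [qnayw,zwr,aio] -> 20 lines: efej uny vhofp iqvjd dpbyt odzg joe ienvq ztoy qnayw zwr aio owt awa sxffl paf dkfsi veyqc hsjh betrk
Hunk 4: at line 14 remove [paf,dkfsi] add [uvjxc,ihzgw] -> 20 lines: efej uny vhofp iqvjd dpbyt odzg joe ienvq ztoy qnayw zwr aio owt awa sxffl uvjxc ihzgw veyqc hsjh betrk
Hunk 5: at line 13 remove [sxffl,uvjxc,ihzgw] add [mgpb,lrgo,xqea] -> 20 lines: efej uny vhofp iqvjd dpbyt odzg joe ienvq ztoy qnayw zwr aio owt awa mgpb lrgo xqea veyqc hsjh betrk
Hunk 6: at line 5 remove [joe,ienvq,ztoy] add [bkof,gwdi] -> 19 lines: efej uny vhofp iqvjd dpbyt odzg bkof gwdi qnayw zwr aio owt awa mgpb lrgo xqea veyqc hsjh betrk
Final line 5: dpbyt

Answer: dpbyt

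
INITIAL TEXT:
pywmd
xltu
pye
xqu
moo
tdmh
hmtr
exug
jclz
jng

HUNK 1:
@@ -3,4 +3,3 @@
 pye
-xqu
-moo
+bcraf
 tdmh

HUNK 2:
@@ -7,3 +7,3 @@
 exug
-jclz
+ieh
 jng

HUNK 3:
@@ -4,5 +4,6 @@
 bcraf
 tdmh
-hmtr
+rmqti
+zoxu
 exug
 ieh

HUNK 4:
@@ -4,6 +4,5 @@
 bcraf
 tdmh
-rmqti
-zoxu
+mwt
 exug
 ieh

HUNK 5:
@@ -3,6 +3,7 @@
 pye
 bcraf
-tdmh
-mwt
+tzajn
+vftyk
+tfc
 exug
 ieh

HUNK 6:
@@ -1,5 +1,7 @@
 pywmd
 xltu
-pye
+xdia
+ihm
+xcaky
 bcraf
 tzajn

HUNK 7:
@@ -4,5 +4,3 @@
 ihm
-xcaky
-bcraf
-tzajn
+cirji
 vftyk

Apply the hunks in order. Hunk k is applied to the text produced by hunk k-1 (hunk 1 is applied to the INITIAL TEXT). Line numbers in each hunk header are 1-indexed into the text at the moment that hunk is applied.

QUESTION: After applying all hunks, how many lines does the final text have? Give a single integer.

Hunk 1: at line 3 remove [xqu,moo] add [bcraf] -> 9 lines: pywmd xltu pye bcraf tdmh hmtr exug jclz jng
Hunk 2: at line 7 remove [jclz] add [ieh] -> 9 lines: pywmd xltu pye bcraf tdmh hmtr exug ieh jng
Hunk 3: at line 4 remove [hmtr] add [rmqti,zoxu] -> 10 lines: pywmd xltu pye bcraf tdmh rmqti zoxu exug ieh jng
Hunk 4: at line 4 remove [rmqti,zoxu] add [mwt] -> 9 lines: pywmd xltu pye bcraf tdmh mwt exug ieh jng
Hunk 5: at line 3 remove [tdmh,mwt] add [tzajn,vftyk,tfc] -> 10 lines: pywmd xltu pye bcraf tzajn vftyk tfc exug ieh jng
Hunk 6: at line 1 remove [pye] add [xdia,ihm,xcaky] -> 12 lines: pywmd xltu xdia ihm xcaky bcraf tzajn vftyk tfc exug ieh jng
Hunk 7: at line 4 remove [xcaky,bcraf,tzajn] add [cirji] -> 10 lines: pywmd xltu xdia ihm cirji vftyk tfc exug ieh jng
Final line count: 10

Answer: 10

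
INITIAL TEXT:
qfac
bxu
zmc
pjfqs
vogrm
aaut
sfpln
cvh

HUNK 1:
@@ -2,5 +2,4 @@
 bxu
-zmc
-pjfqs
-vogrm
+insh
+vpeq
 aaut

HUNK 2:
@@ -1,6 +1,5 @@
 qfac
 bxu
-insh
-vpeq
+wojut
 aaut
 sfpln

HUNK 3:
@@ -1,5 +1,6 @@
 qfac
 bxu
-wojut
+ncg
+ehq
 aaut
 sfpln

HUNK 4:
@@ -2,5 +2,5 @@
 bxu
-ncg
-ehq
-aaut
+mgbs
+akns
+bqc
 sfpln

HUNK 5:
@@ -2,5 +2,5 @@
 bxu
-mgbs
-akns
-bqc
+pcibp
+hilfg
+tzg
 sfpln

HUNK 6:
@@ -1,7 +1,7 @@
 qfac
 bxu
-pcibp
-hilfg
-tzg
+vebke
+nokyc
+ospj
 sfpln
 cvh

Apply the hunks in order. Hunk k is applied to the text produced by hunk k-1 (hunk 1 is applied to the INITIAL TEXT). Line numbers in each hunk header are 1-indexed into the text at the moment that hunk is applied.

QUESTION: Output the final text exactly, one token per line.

Hunk 1: at line 2 remove [zmc,pjfqs,vogrm] add [insh,vpeq] -> 7 lines: qfac bxu insh vpeq aaut sfpln cvh
Hunk 2: at line 1 remove [insh,vpeq] add [wojut] -> 6 lines: qfac bxu wojut aaut sfpln cvh
Hunk 3: at line 1 remove [wojut] add [ncg,ehq] -> 7 lines: qfac bxu ncg ehq aaut sfpln cvh
Hunk 4: at line 2 remove [ncg,ehq,aaut] add [mgbs,akns,bqc] -> 7 lines: qfac bxu mgbs akns bqc sfpln cvh
Hunk 5: at line 2 remove [mgbs,akns,bqc] add [pcibp,hilfg,tzg] -> 7 lines: qfac bxu pcibp hilfg tzg sfpln cvh
Hunk 6: at line 1 remove [pcibp,hilfg,tzg] add [vebke,nokyc,ospj] -> 7 lines: qfac bxu vebke nokyc ospj sfpln cvh

Answer: qfac
bxu
vebke
nokyc
ospj
sfpln
cvh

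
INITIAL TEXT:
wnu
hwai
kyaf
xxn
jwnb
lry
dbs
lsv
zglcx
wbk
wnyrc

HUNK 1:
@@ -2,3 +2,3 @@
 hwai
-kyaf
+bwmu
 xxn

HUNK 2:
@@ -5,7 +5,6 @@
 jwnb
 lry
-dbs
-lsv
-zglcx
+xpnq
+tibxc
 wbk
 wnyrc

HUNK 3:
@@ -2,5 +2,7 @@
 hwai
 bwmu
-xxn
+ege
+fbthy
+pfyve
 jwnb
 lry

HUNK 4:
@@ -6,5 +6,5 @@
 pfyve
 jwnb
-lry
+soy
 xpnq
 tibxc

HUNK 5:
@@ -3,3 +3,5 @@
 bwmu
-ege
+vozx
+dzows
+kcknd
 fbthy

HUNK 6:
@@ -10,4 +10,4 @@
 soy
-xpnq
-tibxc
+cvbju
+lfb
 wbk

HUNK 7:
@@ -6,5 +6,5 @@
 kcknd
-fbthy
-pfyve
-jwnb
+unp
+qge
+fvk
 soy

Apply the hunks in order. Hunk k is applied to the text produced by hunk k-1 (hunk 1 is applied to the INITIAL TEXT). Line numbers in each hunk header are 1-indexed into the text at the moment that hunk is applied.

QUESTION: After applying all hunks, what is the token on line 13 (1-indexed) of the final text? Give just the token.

Hunk 1: at line 2 remove [kyaf] add [bwmu] -> 11 lines: wnu hwai bwmu xxn jwnb lry dbs lsv zglcx wbk wnyrc
Hunk 2: at line 5 remove [dbs,lsv,zglcx] add [xpnq,tibxc] -> 10 lines: wnu hwai bwmu xxn jwnb lry xpnq tibxc wbk wnyrc
Hunk 3: at line 2 remove [xxn] add [ege,fbthy,pfyve] -> 12 lines: wnu hwai bwmu ege fbthy pfyve jwnb lry xpnq tibxc wbk wnyrc
Hunk 4: at line 6 remove [lry] add [soy] -> 12 lines: wnu hwai bwmu ege fbthy pfyve jwnb soy xpnq tibxc wbk wnyrc
Hunk 5: at line 3 remove [ege] add [vozx,dzows,kcknd] -> 14 lines: wnu hwai bwmu vozx dzows kcknd fbthy pfyve jwnb soy xpnq tibxc wbk wnyrc
Hunk 6: at line 10 remove [xpnq,tibxc] add [cvbju,lfb] -> 14 lines: wnu hwai bwmu vozx dzows kcknd fbthy pfyve jwnb soy cvbju lfb wbk wnyrc
Hunk 7: at line 6 remove [fbthy,pfyve,jwnb] add [unp,qge,fvk] -> 14 lines: wnu hwai bwmu vozx dzows kcknd unp qge fvk soy cvbju lfb wbk wnyrc
Final line 13: wbk

Answer: wbk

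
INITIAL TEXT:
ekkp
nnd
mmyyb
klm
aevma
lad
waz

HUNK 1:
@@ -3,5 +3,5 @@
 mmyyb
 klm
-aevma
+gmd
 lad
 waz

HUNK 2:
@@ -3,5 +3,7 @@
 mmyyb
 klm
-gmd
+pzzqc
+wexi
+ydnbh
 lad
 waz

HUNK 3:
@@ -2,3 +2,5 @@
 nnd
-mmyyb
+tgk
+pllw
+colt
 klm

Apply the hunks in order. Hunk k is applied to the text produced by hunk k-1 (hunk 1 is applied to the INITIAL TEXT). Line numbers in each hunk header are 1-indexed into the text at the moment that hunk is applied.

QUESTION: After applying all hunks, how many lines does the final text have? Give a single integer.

Hunk 1: at line 3 remove [aevma] add [gmd] -> 7 lines: ekkp nnd mmyyb klm gmd lad waz
Hunk 2: at line 3 remove [gmd] add [pzzqc,wexi,ydnbh] -> 9 lines: ekkp nnd mmyyb klm pzzqc wexi ydnbh lad waz
Hunk 3: at line 2 remove [mmyyb] add [tgk,pllw,colt] -> 11 lines: ekkp nnd tgk pllw colt klm pzzqc wexi ydnbh lad waz
Final line count: 11

Answer: 11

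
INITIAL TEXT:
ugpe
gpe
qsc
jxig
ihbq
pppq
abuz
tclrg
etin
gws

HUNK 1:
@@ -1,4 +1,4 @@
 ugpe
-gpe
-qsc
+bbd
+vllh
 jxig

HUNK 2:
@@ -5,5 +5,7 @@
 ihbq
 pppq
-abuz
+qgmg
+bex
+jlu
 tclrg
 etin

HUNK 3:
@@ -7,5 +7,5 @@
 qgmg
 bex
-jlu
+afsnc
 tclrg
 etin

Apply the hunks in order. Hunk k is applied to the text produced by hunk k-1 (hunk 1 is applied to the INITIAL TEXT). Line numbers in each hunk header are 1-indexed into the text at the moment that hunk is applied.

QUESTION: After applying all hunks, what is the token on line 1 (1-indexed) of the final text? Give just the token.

Hunk 1: at line 1 remove [gpe,qsc] add [bbd,vllh] -> 10 lines: ugpe bbd vllh jxig ihbq pppq abuz tclrg etin gws
Hunk 2: at line 5 remove [abuz] add [qgmg,bex,jlu] -> 12 lines: ugpe bbd vllh jxig ihbq pppq qgmg bex jlu tclrg etin gws
Hunk 3: at line 7 remove [jlu] add [afsnc] -> 12 lines: ugpe bbd vllh jxig ihbq pppq qgmg bex afsnc tclrg etin gws
Final line 1: ugpe

Answer: ugpe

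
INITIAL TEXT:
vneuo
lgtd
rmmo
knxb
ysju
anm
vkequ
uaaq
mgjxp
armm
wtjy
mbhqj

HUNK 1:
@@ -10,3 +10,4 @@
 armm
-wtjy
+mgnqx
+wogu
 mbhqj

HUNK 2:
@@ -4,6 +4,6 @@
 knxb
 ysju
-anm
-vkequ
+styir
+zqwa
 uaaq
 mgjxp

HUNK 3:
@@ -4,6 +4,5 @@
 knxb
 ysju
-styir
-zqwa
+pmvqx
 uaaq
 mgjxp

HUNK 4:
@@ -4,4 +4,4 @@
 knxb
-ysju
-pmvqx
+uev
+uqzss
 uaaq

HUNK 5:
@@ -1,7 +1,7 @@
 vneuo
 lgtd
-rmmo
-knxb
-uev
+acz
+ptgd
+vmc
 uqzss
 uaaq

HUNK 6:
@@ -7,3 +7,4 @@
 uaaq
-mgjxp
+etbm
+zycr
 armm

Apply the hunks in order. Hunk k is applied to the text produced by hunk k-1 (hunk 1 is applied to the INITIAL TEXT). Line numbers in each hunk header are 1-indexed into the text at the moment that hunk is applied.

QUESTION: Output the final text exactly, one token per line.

Hunk 1: at line 10 remove [wtjy] add [mgnqx,wogu] -> 13 lines: vneuo lgtd rmmo knxb ysju anm vkequ uaaq mgjxp armm mgnqx wogu mbhqj
Hunk 2: at line 4 remove [anm,vkequ] add [styir,zqwa] -> 13 lines: vneuo lgtd rmmo knxb ysju styir zqwa uaaq mgjxp armm mgnqx wogu mbhqj
Hunk 3: at line 4 remove [styir,zqwa] add [pmvqx] -> 12 lines: vneuo lgtd rmmo knxb ysju pmvqx uaaq mgjxp armm mgnqx wogu mbhqj
Hunk 4: at line 4 remove [ysju,pmvqx] add [uev,uqzss] -> 12 lines: vneuo lgtd rmmo knxb uev uqzss uaaq mgjxp armm mgnqx wogu mbhqj
Hunk 5: at line 1 remove [rmmo,knxb,uev] add [acz,ptgd,vmc] -> 12 lines: vneuo lgtd acz ptgd vmc uqzss uaaq mgjxp armm mgnqx wogu mbhqj
Hunk 6: at line 7 remove [mgjxp] add [etbm,zycr] -> 13 lines: vneuo lgtd acz ptgd vmc uqzss uaaq etbm zycr armm mgnqx wogu mbhqj

Answer: vneuo
lgtd
acz
ptgd
vmc
uqzss
uaaq
etbm
zycr
armm
mgnqx
wogu
mbhqj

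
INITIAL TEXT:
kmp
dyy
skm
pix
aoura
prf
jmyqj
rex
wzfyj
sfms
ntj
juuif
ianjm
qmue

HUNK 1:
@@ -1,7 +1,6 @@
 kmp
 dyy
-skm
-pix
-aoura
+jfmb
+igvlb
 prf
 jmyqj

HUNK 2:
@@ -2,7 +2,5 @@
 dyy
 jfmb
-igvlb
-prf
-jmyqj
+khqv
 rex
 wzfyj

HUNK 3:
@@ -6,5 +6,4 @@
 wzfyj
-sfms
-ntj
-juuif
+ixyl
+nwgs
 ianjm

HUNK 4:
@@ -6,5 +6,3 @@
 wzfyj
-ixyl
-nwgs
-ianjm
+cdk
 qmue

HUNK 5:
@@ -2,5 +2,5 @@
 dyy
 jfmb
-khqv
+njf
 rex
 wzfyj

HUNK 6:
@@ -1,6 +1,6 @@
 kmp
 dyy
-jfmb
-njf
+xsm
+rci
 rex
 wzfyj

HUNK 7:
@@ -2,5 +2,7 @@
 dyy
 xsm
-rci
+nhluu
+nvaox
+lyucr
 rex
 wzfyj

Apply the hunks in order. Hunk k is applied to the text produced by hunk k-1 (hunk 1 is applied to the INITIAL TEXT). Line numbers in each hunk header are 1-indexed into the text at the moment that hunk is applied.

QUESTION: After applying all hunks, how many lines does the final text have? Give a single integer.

Answer: 10

Derivation:
Hunk 1: at line 1 remove [skm,pix,aoura] add [jfmb,igvlb] -> 13 lines: kmp dyy jfmb igvlb prf jmyqj rex wzfyj sfms ntj juuif ianjm qmue
Hunk 2: at line 2 remove [igvlb,prf,jmyqj] add [khqv] -> 11 lines: kmp dyy jfmb khqv rex wzfyj sfms ntj juuif ianjm qmue
Hunk 3: at line 6 remove [sfms,ntj,juuif] add [ixyl,nwgs] -> 10 lines: kmp dyy jfmb khqv rex wzfyj ixyl nwgs ianjm qmue
Hunk 4: at line 6 remove [ixyl,nwgs,ianjm] add [cdk] -> 8 lines: kmp dyy jfmb khqv rex wzfyj cdk qmue
Hunk 5: at line 2 remove [khqv] add [njf] -> 8 lines: kmp dyy jfmb njf rex wzfyj cdk qmue
Hunk 6: at line 1 remove [jfmb,njf] add [xsm,rci] -> 8 lines: kmp dyy xsm rci rex wzfyj cdk qmue
Hunk 7: at line 2 remove [rci] add [nhluu,nvaox,lyucr] -> 10 lines: kmp dyy xsm nhluu nvaox lyucr rex wzfyj cdk qmue
Final line count: 10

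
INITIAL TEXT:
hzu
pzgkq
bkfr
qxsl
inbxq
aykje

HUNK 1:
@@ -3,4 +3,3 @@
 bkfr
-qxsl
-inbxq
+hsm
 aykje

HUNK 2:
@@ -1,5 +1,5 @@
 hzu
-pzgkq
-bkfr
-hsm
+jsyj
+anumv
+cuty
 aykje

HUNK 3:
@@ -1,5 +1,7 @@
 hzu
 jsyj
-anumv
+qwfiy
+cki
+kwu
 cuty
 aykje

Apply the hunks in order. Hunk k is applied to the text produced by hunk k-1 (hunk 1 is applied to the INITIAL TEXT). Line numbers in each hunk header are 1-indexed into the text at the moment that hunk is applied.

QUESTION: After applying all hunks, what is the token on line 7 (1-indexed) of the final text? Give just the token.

Answer: aykje

Derivation:
Hunk 1: at line 3 remove [qxsl,inbxq] add [hsm] -> 5 lines: hzu pzgkq bkfr hsm aykje
Hunk 2: at line 1 remove [pzgkq,bkfr,hsm] add [jsyj,anumv,cuty] -> 5 lines: hzu jsyj anumv cuty aykje
Hunk 3: at line 1 remove [anumv] add [qwfiy,cki,kwu] -> 7 lines: hzu jsyj qwfiy cki kwu cuty aykje
Final line 7: aykje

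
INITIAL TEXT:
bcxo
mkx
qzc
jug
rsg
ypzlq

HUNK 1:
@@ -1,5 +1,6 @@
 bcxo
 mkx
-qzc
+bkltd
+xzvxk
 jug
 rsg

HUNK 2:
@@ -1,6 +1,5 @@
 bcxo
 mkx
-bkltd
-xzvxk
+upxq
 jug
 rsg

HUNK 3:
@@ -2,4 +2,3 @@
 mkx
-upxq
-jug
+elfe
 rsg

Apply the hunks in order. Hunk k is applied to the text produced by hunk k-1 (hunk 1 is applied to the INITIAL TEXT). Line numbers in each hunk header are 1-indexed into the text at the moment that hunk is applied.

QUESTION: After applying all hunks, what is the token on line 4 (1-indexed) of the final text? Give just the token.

Hunk 1: at line 1 remove [qzc] add [bkltd,xzvxk] -> 7 lines: bcxo mkx bkltd xzvxk jug rsg ypzlq
Hunk 2: at line 1 remove [bkltd,xzvxk] add [upxq] -> 6 lines: bcxo mkx upxq jug rsg ypzlq
Hunk 3: at line 2 remove [upxq,jug] add [elfe] -> 5 lines: bcxo mkx elfe rsg ypzlq
Final line 4: rsg

Answer: rsg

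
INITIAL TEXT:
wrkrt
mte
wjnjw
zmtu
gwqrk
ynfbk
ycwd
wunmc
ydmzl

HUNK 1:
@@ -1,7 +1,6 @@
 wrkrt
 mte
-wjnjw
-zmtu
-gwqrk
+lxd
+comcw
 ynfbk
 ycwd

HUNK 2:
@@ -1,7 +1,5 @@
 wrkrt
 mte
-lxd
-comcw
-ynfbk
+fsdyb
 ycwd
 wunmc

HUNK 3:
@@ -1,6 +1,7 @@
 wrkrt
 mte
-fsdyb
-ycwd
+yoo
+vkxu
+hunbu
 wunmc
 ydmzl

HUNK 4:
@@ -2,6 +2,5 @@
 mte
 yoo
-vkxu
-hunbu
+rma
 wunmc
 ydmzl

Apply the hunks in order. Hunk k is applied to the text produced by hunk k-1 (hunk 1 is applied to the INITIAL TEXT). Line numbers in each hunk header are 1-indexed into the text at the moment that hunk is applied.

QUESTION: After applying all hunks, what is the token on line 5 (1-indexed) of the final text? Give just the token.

Answer: wunmc

Derivation:
Hunk 1: at line 1 remove [wjnjw,zmtu,gwqrk] add [lxd,comcw] -> 8 lines: wrkrt mte lxd comcw ynfbk ycwd wunmc ydmzl
Hunk 2: at line 1 remove [lxd,comcw,ynfbk] add [fsdyb] -> 6 lines: wrkrt mte fsdyb ycwd wunmc ydmzl
Hunk 3: at line 1 remove [fsdyb,ycwd] add [yoo,vkxu,hunbu] -> 7 lines: wrkrt mte yoo vkxu hunbu wunmc ydmzl
Hunk 4: at line 2 remove [vkxu,hunbu] add [rma] -> 6 lines: wrkrt mte yoo rma wunmc ydmzl
Final line 5: wunmc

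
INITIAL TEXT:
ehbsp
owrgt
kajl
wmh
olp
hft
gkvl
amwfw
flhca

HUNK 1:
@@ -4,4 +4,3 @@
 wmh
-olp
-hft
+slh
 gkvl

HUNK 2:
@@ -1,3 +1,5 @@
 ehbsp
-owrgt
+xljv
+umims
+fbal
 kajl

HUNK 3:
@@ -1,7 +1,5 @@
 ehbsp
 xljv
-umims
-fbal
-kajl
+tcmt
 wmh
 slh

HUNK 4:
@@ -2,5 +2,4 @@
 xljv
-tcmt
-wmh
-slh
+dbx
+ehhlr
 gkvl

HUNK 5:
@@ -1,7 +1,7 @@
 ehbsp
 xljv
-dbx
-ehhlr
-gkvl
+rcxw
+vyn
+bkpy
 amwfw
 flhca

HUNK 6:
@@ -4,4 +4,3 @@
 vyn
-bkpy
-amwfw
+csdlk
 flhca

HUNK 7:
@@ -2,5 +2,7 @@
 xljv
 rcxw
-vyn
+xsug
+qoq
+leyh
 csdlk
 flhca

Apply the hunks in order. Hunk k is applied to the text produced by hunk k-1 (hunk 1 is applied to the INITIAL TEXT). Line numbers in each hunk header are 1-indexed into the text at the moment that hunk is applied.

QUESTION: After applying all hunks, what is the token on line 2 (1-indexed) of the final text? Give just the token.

Hunk 1: at line 4 remove [olp,hft] add [slh] -> 8 lines: ehbsp owrgt kajl wmh slh gkvl amwfw flhca
Hunk 2: at line 1 remove [owrgt] add [xljv,umims,fbal] -> 10 lines: ehbsp xljv umims fbal kajl wmh slh gkvl amwfw flhca
Hunk 3: at line 1 remove [umims,fbal,kajl] add [tcmt] -> 8 lines: ehbsp xljv tcmt wmh slh gkvl amwfw flhca
Hunk 4: at line 2 remove [tcmt,wmh,slh] add [dbx,ehhlr] -> 7 lines: ehbsp xljv dbx ehhlr gkvl amwfw flhca
Hunk 5: at line 1 remove [dbx,ehhlr,gkvl] add [rcxw,vyn,bkpy] -> 7 lines: ehbsp xljv rcxw vyn bkpy amwfw flhca
Hunk 6: at line 4 remove [bkpy,amwfw] add [csdlk] -> 6 lines: ehbsp xljv rcxw vyn csdlk flhca
Hunk 7: at line 2 remove [vyn] add [xsug,qoq,leyh] -> 8 lines: ehbsp xljv rcxw xsug qoq leyh csdlk flhca
Final line 2: xljv

Answer: xljv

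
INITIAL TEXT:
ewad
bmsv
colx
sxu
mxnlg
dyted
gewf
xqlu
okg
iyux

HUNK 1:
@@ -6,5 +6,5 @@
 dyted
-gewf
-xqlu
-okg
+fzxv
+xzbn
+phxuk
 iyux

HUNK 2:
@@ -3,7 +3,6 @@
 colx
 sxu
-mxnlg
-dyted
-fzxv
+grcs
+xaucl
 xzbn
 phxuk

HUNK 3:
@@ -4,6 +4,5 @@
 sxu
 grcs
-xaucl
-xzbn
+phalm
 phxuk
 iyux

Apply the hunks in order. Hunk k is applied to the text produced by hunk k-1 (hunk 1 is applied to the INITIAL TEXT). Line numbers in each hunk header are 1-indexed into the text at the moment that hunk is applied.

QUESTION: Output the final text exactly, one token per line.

Hunk 1: at line 6 remove [gewf,xqlu,okg] add [fzxv,xzbn,phxuk] -> 10 lines: ewad bmsv colx sxu mxnlg dyted fzxv xzbn phxuk iyux
Hunk 2: at line 3 remove [mxnlg,dyted,fzxv] add [grcs,xaucl] -> 9 lines: ewad bmsv colx sxu grcs xaucl xzbn phxuk iyux
Hunk 3: at line 4 remove [xaucl,xzbn] add [phalm] -> 8 lines: ewad bmsv colx sxu grcs phalm phxuk iyux

Answer: ewad
bmsv
colx
sxu
grcs
phalm
phxuk
iyux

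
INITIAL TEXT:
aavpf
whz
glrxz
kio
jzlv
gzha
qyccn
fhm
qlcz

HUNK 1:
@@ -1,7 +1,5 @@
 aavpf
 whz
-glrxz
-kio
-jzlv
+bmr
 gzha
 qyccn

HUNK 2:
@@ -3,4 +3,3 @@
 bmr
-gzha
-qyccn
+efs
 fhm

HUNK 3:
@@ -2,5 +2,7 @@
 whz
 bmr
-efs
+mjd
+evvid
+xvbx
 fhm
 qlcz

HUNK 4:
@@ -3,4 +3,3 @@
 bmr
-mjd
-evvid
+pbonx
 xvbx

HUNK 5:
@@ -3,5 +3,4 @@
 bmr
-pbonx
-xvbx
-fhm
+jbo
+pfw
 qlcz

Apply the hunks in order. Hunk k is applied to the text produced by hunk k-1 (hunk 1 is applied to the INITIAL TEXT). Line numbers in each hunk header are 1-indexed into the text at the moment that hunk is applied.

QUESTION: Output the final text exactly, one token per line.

Answer: aavpf
whz
bmr
jbo
pfw
qlcz

Derivation:
Hunk 1: at line 1 remove [glrxz,kio,jzlv] add [bmr] -> 7 lines: aavpf whz bmr gzha qyccn fhm qlcz
Hunk 2: at line 3 remove [gzha,qyccn] add [efs] -> 6 lines: aavpf whz bmr efs fhm qlcz
Hunk 3: at line 2 remove [efs] add [mjd,evvid,xvbx] -> 8 lines: aavpf whz bmr mjd evvid xvbx fhm qlcz
Hunk 4: at line 3 remove [mjd,evvid] add [pbonx] -> 7 lines: aavpf whz bmr pbonx xvbx fhm qlcz
Hunk 5: at line 3 remove [pbonx,xvbx,fhm] add [jbo,pfw] -> 6 lines: aavpf whz bmr jbo pfw qlcz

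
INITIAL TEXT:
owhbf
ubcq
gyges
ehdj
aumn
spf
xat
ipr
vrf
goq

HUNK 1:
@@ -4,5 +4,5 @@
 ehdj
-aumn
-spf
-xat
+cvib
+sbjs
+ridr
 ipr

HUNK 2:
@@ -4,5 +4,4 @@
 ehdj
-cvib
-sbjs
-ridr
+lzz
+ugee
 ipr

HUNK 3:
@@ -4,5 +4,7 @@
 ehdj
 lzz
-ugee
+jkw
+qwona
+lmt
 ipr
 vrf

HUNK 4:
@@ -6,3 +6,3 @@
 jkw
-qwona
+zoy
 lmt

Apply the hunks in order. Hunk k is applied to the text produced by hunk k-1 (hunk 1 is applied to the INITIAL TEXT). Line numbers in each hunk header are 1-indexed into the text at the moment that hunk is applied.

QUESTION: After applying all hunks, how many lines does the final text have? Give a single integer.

Hunk 1: at line 4 remove [aumn,spf,xat] add [cvib,sbjs,ridr] -> 10 lines: owhbf ubcq gyges ehdj cvib sbjs ridr ipr vrf goq
Hunk 2: at line 4 remove [cvib,sbjs,ridr] add [lzz,ugee] -> 9 lines: owhbf ubcq gyges ehdj lzz ugee ipr vrf goq
Hunk 3: at line 4 remove [ugee] add [jkw,qwona,lmt] -> 11 lines: owhbf ubcq gyges ehdj lzz jkw qwona lmt ipr vrf goq
Hunk 4: at line 6 remove [qwona] add [zoy] -> 11 lines: owhbf ubcq gyges ehdj lzz jkw zoy lmt ipr vrf goq
Final line count: 11

Answer: 11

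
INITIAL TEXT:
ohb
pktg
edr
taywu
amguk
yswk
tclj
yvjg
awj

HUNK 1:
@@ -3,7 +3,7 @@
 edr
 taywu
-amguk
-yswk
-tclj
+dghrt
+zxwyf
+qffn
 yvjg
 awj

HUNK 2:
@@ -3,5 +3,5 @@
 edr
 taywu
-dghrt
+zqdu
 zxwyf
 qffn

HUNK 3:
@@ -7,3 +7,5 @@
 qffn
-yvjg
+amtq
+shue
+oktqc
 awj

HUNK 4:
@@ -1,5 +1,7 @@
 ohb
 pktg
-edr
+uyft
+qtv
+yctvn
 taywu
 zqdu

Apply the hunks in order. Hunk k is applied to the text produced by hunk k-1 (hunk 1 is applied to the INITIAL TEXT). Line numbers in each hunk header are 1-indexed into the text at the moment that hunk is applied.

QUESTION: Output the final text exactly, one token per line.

Answer: ohb
pktg
uyft
qtv
yctvn
taywu
zqdu
zxwyf
qffn
amtq
shue
oktqc
awj

Derivation:
Hunk 1: at line 3 remove [amguk,yswk,tclj] add [dghrt,zxwyf,qffn] -> 9 lines: ohb pktg edr taywu dghrt zxwyf qffn yvjg awj
Hunk 2: at line 3 remove [dghrt] add [zqdu] -> 9 lines: ohb pktg edr taywu zqdu zxwyf qffn yvjg awj
Hunk 3: at line 7 remove [yvjg] add [amtq,shue,oktqc] -> 11 lines: ohb pktg edr taywu zqdu zxwyf qffn amtq shue oktqc awj
Hunk 4: at line 1 remove [edr] add [uyft,qtv,yctvn] -> 13 lines: ohb pktg uyft qtv yctvn taywu zqdu zxwyf qffn amtq shue oktqc awj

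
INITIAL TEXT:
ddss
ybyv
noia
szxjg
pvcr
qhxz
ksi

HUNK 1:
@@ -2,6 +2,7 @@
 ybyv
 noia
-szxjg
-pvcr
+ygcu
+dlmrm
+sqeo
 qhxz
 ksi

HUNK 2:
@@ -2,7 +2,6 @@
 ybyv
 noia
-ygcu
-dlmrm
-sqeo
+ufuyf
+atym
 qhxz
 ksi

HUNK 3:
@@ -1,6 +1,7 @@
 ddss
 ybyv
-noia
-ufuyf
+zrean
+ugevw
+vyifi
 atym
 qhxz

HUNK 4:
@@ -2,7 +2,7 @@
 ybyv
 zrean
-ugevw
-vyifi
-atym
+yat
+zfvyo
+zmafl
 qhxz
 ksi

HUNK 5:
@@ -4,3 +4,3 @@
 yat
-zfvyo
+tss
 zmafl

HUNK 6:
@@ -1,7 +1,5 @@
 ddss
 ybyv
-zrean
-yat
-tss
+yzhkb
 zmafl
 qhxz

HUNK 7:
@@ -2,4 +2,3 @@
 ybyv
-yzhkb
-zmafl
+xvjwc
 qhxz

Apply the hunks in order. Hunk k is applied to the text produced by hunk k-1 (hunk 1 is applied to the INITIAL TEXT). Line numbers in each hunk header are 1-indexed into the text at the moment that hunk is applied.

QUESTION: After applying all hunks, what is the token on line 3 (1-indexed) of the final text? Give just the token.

Hunk 1: at line 2 remove [szxjg,pvcr] add [ygcu,dlmrm,sqeo] -> 8 lines: ddss ybyv noia ygcu dlmrm sqeo qhxz ksi
Hunk 2: at line 2 remove [ygcu,dlmrm,sqeo] add [ufuyf,atym] -> 7 lines: ddss ybyv noia ufuyf atym qhxz ksi
Hunk 3: at line 1 remove [noia,ufuyf] add [zrean,ugevw,vyifi] -> 8 lines: ddss ybyv zrean ugevw vyifi atym qhxz ksi
Hunk 4: at line 2 remove [ugevw,vyifi,atym] add [yat,zfvyo,zmafl] -> 8 lines: ddss ybyv zrean yat zfvyo zmafl qhxz ksi
Hunk 5: at line 4 remove [zfvyo] add [tss] -> 8 lines: ddss ybyv zrean yat tss zmafl qhxz ksi
Hunk 6: at line 1 remove [zrean,yat,tss] add [yzhkb] -> 6 lines: ddss ybyv yzhkb zmafl qhxz ksi
Hunk 7: at line 2 remove [yzhkb,zmafl] add [xvjwc] -> 5 lines: ddss ybyv xvjwc qhxz ksi
Final line 3: xvjwc

Answer: xvjwc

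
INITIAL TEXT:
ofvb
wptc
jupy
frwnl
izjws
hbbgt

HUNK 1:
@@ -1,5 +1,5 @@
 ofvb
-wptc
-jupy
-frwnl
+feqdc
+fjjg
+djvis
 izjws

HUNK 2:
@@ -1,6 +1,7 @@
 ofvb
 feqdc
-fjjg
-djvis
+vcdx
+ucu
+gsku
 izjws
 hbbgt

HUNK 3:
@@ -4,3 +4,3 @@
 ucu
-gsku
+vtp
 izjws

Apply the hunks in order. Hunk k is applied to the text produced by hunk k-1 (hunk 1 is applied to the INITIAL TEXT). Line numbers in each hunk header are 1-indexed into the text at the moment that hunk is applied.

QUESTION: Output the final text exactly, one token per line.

Answer: ofvb
feqdc
vcdx
ucu
vtp
izjws
hbbgt

Derivation:
Hunk 1: at line 1 remove [wptc,jupy,frwnl] add [feqdc,fjjg,djvis] -> 6 lines: ofvb feqdc fjjg djvis izjws hbbgt
Hunk 2: at line 1 remove [fjjg,djvis] add [vcdx,ucu,gsku] -> 7 lines: ofvb feqdc vcdx ucu gsku izjws hbbgt
Hunk 3: at line 4 remove [gsku] add [vtp] -> 7 lines: ofvb feqdc vcdx ucu vtp izjws hbbgt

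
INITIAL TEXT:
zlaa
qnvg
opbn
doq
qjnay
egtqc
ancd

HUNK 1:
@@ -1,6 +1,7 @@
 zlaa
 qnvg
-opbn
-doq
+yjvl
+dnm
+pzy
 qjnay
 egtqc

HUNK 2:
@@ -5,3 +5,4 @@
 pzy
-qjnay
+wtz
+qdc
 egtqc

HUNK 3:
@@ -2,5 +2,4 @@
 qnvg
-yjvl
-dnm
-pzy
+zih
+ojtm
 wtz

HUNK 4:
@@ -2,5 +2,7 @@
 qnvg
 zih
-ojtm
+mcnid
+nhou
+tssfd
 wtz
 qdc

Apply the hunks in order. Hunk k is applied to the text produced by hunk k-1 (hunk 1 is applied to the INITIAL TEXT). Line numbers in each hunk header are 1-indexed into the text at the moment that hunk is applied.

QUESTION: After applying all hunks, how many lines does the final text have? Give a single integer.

Hunk 1: at line 1 remove [opbn,doq] add [yjvl,dnm,pzy] -> 8 lines: zlaa qnvg yjvl dnm pzy qjnay egtqc ancd
Hunk 2: at line 5 remove [qjnay] add [wtz,qdc] -> 9 lines: zlaa qnvg yjvl dnm pzy wtz qdc egtqc ancd
Hunk 3: at line 2 remove [yjvl,dnm,pzy] add [zih,ojtm] -> 8 lines: zlaa qnvg zih ojtm wtz qdc egtqc ancd
Hunk 4: at line 2 remove [ojtm] add [mcnid,nhou,tssfd] -> 10 lines: zlaa qnvg zih mcnid nhou tssfd wtz qdc egtqc ancd
Final line count: 10

Answer: 10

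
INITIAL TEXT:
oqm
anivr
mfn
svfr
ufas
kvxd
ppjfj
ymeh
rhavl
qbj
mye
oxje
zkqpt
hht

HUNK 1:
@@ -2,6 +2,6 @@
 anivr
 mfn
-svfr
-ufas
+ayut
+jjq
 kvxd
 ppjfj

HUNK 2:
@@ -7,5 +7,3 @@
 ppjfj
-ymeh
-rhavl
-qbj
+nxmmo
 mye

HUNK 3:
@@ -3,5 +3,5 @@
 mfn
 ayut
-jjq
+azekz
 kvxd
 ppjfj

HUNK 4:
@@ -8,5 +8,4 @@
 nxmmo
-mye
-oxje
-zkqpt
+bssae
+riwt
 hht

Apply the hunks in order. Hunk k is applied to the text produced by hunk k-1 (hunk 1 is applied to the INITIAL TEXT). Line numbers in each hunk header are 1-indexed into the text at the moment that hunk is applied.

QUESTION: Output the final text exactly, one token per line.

Hunk 1: at line 2 remove [svfr,ufas] add [ayut,jjq] -> 14 lines: oqm anivr mfn ayut jjq kvxd ppjfj ymeh rhavl qbj mye oxje zkqpt hht
Hunk 2: at line 7 remove [ymeh,rhavl,qbj] add [nxmmo] -> 12 lines: oqm anivr mfn ayut jjq kvxd ppjfj nxmmo mye oxje zkqpt hht
Hunk 3: at line 3 remove [jjq] add [azekz] -> 12 lines: oqm anivr mfn ayut azekz kvxd ppjfj nxmmo mye oxje zkqpt hht
Hunk 4: at line 8 remove [mye,oxje,zkqpt] add [bssae,riwt] -> 11 lines: oqm anivr mfn ayut azekz kvxd ppjfj nxmmo bssae riwt hht

Answer: oqm
anivr
mfn
ayut
azekz
kvxd
ppjfj
nxmmo
bssae
riwt
hht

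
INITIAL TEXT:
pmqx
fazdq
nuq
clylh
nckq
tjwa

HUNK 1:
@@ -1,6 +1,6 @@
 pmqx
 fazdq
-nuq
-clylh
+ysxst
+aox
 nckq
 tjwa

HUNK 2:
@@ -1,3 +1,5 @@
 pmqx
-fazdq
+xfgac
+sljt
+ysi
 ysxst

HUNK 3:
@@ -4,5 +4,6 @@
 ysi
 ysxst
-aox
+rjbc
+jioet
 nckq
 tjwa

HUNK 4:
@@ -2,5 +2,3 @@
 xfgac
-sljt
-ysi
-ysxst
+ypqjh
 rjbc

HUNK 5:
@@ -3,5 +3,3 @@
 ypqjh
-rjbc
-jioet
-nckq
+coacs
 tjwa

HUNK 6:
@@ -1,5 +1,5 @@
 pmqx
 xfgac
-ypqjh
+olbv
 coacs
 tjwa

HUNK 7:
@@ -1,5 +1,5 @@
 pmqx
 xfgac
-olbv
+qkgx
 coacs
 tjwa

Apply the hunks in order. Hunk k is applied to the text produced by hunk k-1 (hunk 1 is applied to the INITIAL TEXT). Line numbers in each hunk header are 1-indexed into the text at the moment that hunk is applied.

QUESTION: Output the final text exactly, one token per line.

Hunk 1: at line 1 remove [nuq,clylh] add [ysxst,aox] -> 6 lines: pmqx fazdq ysxst aox nckq tjwa
Hunk 2: at line 1 remove [fazdq] add [xfgac,sljt,ysi] -> 8 lines: pmqx xfgac sljt ysi ysxst aox nckq tjwa
Hunk 3: at line 4 remove [aox] add [rjbc,jioet] -> 9 lines: pmqx xfgac sljt ysi ysxst rjbc jioet nckq tjwa
Hunk 4: at line 2 remove [sljt,ysi,ysxst] add [ypqjh] -> 7 lines: pmqx xfgac ypqjh rjbc jioet nckq tjwa
Hunk 5: at line 3 remove [rjbc,jioet,nckq] add [coacs] -> 5 lines: pmqx xfgac ypqjh coacs tjwa
Hunk 6: at line 1 remove [ypqjh] add [olbv] -> 5 lines: pmqx xfgac olbv coacs tjwa
Hunk 7: at line 1 remove [olbv] add [qkgx] -> 5 lines: pmqx xfgac qkgx coacs tjwa

Answer: pmqx
xfgac
qkgx
coacs
tjwa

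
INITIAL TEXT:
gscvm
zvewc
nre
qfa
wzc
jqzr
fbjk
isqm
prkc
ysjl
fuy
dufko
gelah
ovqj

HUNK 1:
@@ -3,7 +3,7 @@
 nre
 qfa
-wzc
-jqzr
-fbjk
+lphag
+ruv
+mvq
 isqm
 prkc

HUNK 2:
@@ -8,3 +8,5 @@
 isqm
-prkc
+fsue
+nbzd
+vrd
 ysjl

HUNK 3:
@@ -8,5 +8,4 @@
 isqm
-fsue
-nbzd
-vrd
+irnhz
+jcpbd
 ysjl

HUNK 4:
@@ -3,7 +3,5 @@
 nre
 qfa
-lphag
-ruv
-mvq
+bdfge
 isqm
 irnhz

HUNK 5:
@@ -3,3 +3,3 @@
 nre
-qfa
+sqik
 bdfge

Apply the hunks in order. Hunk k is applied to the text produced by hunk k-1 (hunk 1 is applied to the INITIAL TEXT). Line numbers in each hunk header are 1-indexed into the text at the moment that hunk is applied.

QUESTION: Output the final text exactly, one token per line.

Answer: gscvm
zvewc
nre
sqik
bdfge
isqm
irnhz
jcpbd
ysjl
fuy
dufko
gelah
ovqj

Derivation:
Hunk 1: at line 3 remove [wzc,jqzr,fbjk] add [lphag,ruv,mvq] -> 14 lines: gscvm zvewc nre qfa lphag ruv mvq isqm prkc ysjl fuy dufko gelah ovqj
Hunk 2: at line 8 remove [prkc] add [fsue,nbzd,vrd] -> 16 lines: gscvm zvewc nre qfa lphag ruv mvq isqm fsue nbzd vrd ysjl fuy dufko gelah ovqj
Hunk 3: at line 8 remove [fsue,nbzd,vrd] add [irnhz,jcpbd] -> 15 lines: gscvm zvewc nre qfa lphag ruv mvq isqm irnhz jcpbd ysjl fuy dufko gelah ovqj
Hunk 4: at line 3 remove [lphag,ruv,mvq] add [bdfge] -> 13 lines: gscvm zvewc nre qfa bdfge isqm irnhz jcpbd ysjl fuy dufko gelah ovqj
Hunk 5: at line 3 remove [qfa] add [sqik] -> 13 lines: gscvm zvewc nre sqik bdfge isqm irnhz jcpbd ysjl fuy dufko gelah ovqj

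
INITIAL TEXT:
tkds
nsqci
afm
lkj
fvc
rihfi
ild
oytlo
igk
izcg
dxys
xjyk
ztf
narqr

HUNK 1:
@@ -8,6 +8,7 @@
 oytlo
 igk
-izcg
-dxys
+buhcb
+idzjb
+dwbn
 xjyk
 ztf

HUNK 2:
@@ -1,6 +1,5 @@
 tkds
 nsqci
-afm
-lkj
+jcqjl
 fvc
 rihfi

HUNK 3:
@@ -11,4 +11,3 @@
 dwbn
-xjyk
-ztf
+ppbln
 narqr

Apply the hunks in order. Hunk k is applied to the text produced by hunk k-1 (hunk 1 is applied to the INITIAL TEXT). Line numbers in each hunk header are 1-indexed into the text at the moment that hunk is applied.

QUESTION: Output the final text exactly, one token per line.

Hunk 1: at line 8 remove [izcg,dxys] add [buhcb,idzjb,dwbn] -> 15 lines: tkds nsqci afm lkj fvc rihfi ild oytlo igk buhcb idzjb dwbn xjyk ztf narqr
Hunk 2: at line 1 remove [afm,lkj] add [jcqjl] -> 14 lines: tkds nsqci jcqjl fvc rihfi ild oytlo igk buhcb idzjb dwbn xjyk ztf narqr
Hunk 3: at line 11 remove [xjyk,ztf] add [ppbln] -> 13 lines: tkds nsqci jcqjl fvc rihfi ild oytlo igk buhcb idzjb dwbn ppbln narqr

Answer: tkds
nsqci
jcqjl
fvc
rihfi
ild
oytlo
igk
buhcb
idzjb
dwbn
ppbln
narqr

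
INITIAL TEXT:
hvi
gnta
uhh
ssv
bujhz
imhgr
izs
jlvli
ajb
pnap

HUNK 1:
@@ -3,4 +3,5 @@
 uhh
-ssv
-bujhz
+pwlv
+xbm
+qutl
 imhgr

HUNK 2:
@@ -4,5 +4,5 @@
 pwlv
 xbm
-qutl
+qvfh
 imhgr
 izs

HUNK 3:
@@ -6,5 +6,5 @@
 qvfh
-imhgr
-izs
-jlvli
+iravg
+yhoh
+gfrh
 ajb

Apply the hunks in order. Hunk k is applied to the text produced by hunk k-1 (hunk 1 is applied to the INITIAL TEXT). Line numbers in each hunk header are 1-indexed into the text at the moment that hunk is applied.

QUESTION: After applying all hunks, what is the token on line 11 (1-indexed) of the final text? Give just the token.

Answer: pnap

Derivation:
Hunk 1: at line 3 remove [ssv,bujhz] add [pwlv,xbm,qutl] -> 11 lines: hvi gnta uhh pwlv xbm qutl imhgr izs jlvli ajb pnap
Hunk 2: at line 4 remove [qutl] add [qvfh] -> 11 lines: hvi gnta uhh pwlv xbm qvfh imhgr izs jlvli ajb pnap
Hunk 3: at line 6 remove [imhgr,izs,jlvli] add [iravg,yhoh,gfrh] -> 11 lines: hvi gnta uhh pwlv xbm qvfh iravg yhoh gfrh ajb pnap
Final line 11: pnap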